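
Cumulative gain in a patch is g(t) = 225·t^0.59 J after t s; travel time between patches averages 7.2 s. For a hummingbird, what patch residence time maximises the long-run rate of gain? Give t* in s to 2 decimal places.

By the marginal value theorem, leave when the instantaneous gain rate g'(t) equals the habitat-wide average g(t)/(T + t).
g'(t) = 0.59·225·t^-0.41. Setting 0.59·225·t^-0.41 = 225·t^0.59/(7.2+t) gives 0.59(7.2+t) = t, so 0.41·t = 0.59×7.2.
t* = 0.59×7.2/0.41 = 10.36 s.

10.36 s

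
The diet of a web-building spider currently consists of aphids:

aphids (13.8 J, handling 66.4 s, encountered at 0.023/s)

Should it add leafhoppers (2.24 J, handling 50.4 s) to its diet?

No

Intake rate on the current diet: R = (0.023×13.8) / (1 + 0.023×66.4) = 0.3174/2.527 = 0.1256 J/s.
Profitability of leafhoppers: 2.24/50.4 = 0.04444 J/s.
Since 0.04444 < R, time spent handling leafhoppers is better spent searching.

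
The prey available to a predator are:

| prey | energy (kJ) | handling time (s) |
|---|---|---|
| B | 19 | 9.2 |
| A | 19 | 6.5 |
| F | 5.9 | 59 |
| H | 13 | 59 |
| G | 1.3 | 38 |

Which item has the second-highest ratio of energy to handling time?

In descending order of E/h:
A: 19/6.5 = 2.92 kJ/s
B: 19/9.2 = 2.07 kJ/s
H: 13/59 = 0.22 kJ/s
F: 5.9/59 = 0.1 kJ/s
G: 1.3/38 = 0.0342 kJ/s

B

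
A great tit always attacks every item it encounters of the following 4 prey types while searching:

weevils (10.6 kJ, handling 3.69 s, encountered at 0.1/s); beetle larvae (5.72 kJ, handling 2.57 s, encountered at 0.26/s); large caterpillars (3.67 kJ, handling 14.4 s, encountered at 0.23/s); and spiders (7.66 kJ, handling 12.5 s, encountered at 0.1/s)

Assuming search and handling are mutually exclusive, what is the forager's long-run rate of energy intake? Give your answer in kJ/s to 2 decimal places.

0.63 kJ/s

Energy encountered per unit search time: 0.1×10.6 + 0.26×5.72 + 0.23×3.67 + 0.1×7.66 = 4.157 kJ/s.
Handling time per unit search time: 0.1×3.69 + 0.26×2.57 + 0.23×14.4 + 0.1×12.5 = 5.599.
Rate = 4.157/(1 + 5.599) = 0.63 kJ/s.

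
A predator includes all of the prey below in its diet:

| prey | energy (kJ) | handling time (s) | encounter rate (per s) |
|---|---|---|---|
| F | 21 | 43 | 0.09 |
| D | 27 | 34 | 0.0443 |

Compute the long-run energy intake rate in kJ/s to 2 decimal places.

0.48 kJ/s

Energy encountered per unit search time: 0.09×21 + 0.0443×27 = 3.086 kJ/s.
Handling time per unit search time: 0.09×43 + 0.0443×34 = 5.376.
Rate = 3.086/(1 + 5.376) = 0.484 kJ/s.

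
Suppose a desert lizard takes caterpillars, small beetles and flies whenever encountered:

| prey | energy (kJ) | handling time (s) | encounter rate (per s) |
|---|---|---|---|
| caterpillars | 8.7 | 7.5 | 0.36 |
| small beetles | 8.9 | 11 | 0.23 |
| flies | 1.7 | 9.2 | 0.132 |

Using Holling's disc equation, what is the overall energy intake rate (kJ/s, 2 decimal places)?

0.73 kJ/s

R = (0.36×8.7 + 0.23×8.9 + 0.132×1.7) / (1 + 0.36×7.5 + 0.23×11 + 0.132×9.2) = 5.403/7.444 = 0.7258 kJ/s.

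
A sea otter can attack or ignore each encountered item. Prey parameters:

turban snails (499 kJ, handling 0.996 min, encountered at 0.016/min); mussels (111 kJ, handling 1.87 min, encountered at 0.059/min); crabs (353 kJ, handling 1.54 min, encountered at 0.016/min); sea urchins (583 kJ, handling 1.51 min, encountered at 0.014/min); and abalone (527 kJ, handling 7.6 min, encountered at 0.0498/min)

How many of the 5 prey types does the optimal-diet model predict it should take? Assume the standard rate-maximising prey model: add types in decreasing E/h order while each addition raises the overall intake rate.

E/h in descending order: turban snails 501, sea urchins 386, crabs 229, abalone 69.3, mussels 59.4 kJ/min. The optimal diet is the largest prefix of this list for which every included type satisfies E_i/h_i > R on the types above it.
Rate on top 1: 7.859. sea urchins: 386 > 7.859 → include.
Rate on top 2: 15.57. crabs: 229 > 15.57 → include.
Rate on top 3: 20.53. abalone: 69.3 > 20.53 → include.
Rate on top 4: 33.36. mussels: 59.4 > 33.36 → include.
Optimal diet: turban snails, sea urchins, crabs, abalone, mussels — 5 of 5 types.

5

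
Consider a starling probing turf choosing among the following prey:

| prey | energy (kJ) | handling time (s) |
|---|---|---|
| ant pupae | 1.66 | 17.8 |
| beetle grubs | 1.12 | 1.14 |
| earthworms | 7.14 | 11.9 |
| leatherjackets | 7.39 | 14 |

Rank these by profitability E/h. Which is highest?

Profitability E/h (kJ/s): ant pupae = 1.66/17.8 = 0.0933, beetle grubs = 1.12/1.14 = 0.982, earthworms = 7.14/11.9 = 0.6, leatherjackets = 7.39/14 = 0.528.
Ranked: beetle grubs > earthworms > leatherjackets > ant pupae.

beetle grubs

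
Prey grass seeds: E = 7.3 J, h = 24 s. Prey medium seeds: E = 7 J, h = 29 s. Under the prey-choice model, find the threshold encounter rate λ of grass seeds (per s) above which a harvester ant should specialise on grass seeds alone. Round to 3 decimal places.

The zero-one rule: include medium seeds iff E₂/h₂ > λE₁/(1+λh₁). Equality gives the switch point.
λE₁h₂ = E₂ + λE₂h₁ ⇒ λ = E₂/(E₁h₂ − E₂h₁) = 7/(211.7 − 168) = 0.1602 per s.

0.160 per s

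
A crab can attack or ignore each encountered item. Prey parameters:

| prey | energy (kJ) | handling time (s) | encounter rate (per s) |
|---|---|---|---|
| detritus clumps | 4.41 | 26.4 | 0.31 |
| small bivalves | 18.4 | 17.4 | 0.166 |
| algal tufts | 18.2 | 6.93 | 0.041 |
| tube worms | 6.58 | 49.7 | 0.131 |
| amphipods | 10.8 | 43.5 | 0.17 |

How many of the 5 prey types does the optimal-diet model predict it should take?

2

Rank by E/h (kJ/s): algal tufts 2.63, small bivalves 1.06, amphipods 0.248, detritus clumps 0.167, tube worms 0.132. Include each in turn until the next type's E/h falls below the running intake rate.
Rate on top 1: 0.5811. small bivalves: 1.06 > 0.5811 → include.
Rate on top 2: 0.9109. amphipods: 0.248 < 0.9109 → exclude; stop.
Optimal diet: algal tufts, small bivalves — 2 of 5 types.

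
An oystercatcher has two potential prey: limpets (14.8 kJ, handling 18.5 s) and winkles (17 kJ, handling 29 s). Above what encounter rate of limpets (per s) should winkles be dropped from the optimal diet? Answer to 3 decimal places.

The zero-one rule: include winkles iff E₂/h₂ > λE₁/(1+λh₁). Equality gives the switch point.
λE₁h₂ = E₂ + λE₂h₁ ⇒ λ = E₂/(E₁h₂ − E₂h₁) = 17/(429.2 − 314.5) = 0.1482 per s.

0.148 per s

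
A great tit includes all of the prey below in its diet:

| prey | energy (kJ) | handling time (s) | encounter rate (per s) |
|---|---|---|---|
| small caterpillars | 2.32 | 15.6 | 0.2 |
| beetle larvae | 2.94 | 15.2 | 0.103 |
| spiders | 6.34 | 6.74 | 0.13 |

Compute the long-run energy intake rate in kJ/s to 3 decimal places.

0.242 kJ/s

R = (0.2×2.32 + 0.103×2.94 + 0.13×6.34) / (1 + 0.2×15.6 + 0.103×15.2 + 0.13×6.74) = 1.591/6.562 = 0.2425 kJ/s.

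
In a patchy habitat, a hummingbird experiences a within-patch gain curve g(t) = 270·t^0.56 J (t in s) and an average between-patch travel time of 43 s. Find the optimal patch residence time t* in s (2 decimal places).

Maximise g(t)/(T+t): set derivative to zero → g'(t)(T+t) = g(t).
g'(t) = 0.56·270·t^-0.44. Setting 0.56·270·t^-0.44 = 270·t^0.56/(43+t) gives 0.56(43+t) = t, so 0.44·t = 0.56×43.
t* = 0.56×43/0.44 = 54.73 s.

54.73 s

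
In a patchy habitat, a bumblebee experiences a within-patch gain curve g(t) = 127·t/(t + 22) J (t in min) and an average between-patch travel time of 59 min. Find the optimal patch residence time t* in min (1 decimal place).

Maximise g(t)/(T+t): set derivative to zero → g'(t)(T+t) = g(t).
g'(t) = 127·22/(t + 22)². Setting 127·22/(t+22)² = 127t/[(t+22)(59+t)] gives 22(59+t) = t(t+22), so t² = 22×59 = 1298.
t* = √1298 = 36.03 min.

36.0 min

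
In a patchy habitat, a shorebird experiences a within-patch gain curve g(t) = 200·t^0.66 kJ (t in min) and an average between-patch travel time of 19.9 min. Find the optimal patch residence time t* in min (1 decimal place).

38.6 min

Maximise g(t)/(T+t): set derivative to zero → g'(t)(T+t) = g(t).
g'(t) = 0.66·200·t^-0.34. Setting 0.66·200·t^-0.34 = 200·t^0.66/(19.9+t) gives 0.66(19.9+t) = t, so 0.34·t = 0.66×19.9.
t* = 0.66×19.9/0.34 = 38.63 min.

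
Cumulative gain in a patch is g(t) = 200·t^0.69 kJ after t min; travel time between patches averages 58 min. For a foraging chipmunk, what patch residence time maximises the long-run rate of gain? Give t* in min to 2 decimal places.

129.10 min

Optimal t* satisfies g'(t*) = g(t*)/(T + t*).
g'(t) = 0.69·200·t^-0.31. Setting 0.69·200·t^-0.31 = 200·t^0.69/(58+t) gives 0.69(58+t) = t, so 0.31·t = 0.69×58.
t* = 0.69×58/0.31 = 129.1 min.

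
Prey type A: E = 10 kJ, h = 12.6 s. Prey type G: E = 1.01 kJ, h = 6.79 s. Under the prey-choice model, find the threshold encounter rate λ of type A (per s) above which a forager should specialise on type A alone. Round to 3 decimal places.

0.018 per s

At the threshold, the rate on type A alone equals the profitability of type G: λ·10/(1 + λ·12.6) = 1.01/6.79 = 0.1487.
Rearranging, λ(10 − 0.1487×12.6) = 0.1487, so λ = 0.1487/8.126 = 0.01831 per s.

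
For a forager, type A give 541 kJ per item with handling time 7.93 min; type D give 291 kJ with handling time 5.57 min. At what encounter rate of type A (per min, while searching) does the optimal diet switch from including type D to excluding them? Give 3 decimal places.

At the threshold, the rate on type A alone equals the profitability of type D: λ·541/(1 + λ·7.93) = 291/5.57 = 52.24.
Rearranging, λ(541 − 52.24×7.93) = 52.24, so λ = 52.24/126.7 = 0.4123 per min.

0.412 per min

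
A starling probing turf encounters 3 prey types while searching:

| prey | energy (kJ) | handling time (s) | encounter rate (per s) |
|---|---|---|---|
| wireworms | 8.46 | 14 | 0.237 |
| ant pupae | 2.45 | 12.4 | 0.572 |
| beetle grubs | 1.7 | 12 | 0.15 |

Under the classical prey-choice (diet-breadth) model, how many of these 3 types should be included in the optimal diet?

1

Rank by E/h (kJ/s): wireworms 0.604, ant pupae 0.198, beetle grubs 0.142. Include each in turn until the next type's E/h falls below the running intake rate.
Rate on top 1: 0.4643. ant pupae: 0.198 < 0.4643 → exclude; stop.
Optimal diet: wireworms — 1 of 3 types.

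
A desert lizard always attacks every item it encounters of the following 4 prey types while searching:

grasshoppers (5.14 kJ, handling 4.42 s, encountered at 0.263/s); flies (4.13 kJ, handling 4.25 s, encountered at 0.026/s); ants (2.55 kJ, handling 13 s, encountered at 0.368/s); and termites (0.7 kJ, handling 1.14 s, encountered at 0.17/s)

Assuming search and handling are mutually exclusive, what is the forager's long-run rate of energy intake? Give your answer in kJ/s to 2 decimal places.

R = Σλ_iE_i / (1 + Σλ_ih_i)
Numerator: 0.263×5.14 + 0.026×4.13 + 0.368×2.55 + 0.17×0.7 = 2.517
Denominator: 1 + 0.263×4.42 + 0.026×4.25 + 0.368×13 + 0.17×1.14 = 7.251
R = 2.517/7.251 = 0.3471 kJ/s

0.35 kJ/s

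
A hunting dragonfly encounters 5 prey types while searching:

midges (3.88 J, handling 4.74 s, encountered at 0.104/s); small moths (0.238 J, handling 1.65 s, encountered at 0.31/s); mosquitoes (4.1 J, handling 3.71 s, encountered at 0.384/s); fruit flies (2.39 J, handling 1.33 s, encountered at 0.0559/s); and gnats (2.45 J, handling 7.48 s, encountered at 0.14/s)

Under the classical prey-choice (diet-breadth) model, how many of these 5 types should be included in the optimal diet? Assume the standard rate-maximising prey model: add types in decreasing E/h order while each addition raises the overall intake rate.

Rank by E/h (J/s): fruit flies 1.8, mosquitoes 1.11, midges 0.819, gnats 0.328, small moths 0.144. Include each in turn until the next type's E/h falls below the running intake rate.
Rate on top 1: 0.1244. mosquitoes: 1.11 > 0.1244 → include.
Rate on top 2: 0.6835. midges: 0.819 > 0.6835 → include.
Rate on top 3: 0.7057. gnats: 0.328 < 0.7057 → exclude; stop.
Optimal diet: fruit flies, mosquitoes, midges — 3 of 5 types.

3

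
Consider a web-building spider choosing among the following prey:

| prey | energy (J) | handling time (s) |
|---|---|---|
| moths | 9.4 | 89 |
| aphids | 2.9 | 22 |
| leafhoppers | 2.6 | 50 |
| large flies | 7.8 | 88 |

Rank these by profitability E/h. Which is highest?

In descending order of E/h:
aphids: 2.9/22 = 0.132 J/s
moths: 9.4/89 = 0.106 J/s
large flies: 7.8/88 = 0.0886 J/s
leafhoppers: 2.6/50 = 0.052 J/s

aphids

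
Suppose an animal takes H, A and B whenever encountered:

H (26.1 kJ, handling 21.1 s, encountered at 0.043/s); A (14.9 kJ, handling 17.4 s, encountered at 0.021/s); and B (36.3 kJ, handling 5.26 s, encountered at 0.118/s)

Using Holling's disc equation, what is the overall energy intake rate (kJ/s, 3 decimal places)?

R = Σλ_iE_i / (1 + Σλ_ih_i)
Numerator: 0.043×26.1 + 0.021×14.9 + 0.118×36.3 = 5.719
Denominator: 1 + 0.043×21.1 + 0.021×17.4 + 0.118×5.26 = 2.893
R = 5.719/2.893 = 1.976 kJ/s

1.976 kJ/s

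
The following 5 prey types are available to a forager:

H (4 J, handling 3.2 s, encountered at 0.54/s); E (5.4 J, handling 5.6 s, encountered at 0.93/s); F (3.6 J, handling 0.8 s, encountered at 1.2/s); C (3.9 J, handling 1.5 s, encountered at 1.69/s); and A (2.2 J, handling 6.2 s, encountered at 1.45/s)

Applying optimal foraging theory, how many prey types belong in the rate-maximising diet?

Rank by E/h (J/s): F 4.5, C 2.6, H 1.25, E 0.964, A 0.355. Include each in turn until the next type's E/h falls below the running intake rate.
Rate on top 1: 2.204. C: 2.6 > 2.204 → include.
Rate on top 2: 2.427. H: 1.25 < 2.427 → exclude; stop.
Optimal diet: F, C — 2 of 5 types.

2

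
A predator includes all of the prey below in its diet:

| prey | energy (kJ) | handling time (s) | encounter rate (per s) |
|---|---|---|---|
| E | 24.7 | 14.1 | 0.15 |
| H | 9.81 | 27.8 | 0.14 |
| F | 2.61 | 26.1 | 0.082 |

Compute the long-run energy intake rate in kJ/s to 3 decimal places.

R = (0.15×24.7 + 0.14×9.81 + 0.082×2.61) / (1 + 0.15×14.1 + 0.14×27.8 + 0.082×26.1) = 5.292/9.147 = 0.5786 kJ/s.

0.579 kJ/s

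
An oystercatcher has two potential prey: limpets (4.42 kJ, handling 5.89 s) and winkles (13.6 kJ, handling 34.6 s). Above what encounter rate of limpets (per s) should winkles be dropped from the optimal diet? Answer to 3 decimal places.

0.187 per s

The zero-one rule: include winkles iff E₂/h₂ > λE₁/(1+λh₁). Equality gives the switch point.
λE₁h₂ = E₂ + λE₂h₁ ⇒ λ = E₂/(E₁h₂ − E₂h₁) = 13.6/(152.9 − 80.1) = 0.1867 per s.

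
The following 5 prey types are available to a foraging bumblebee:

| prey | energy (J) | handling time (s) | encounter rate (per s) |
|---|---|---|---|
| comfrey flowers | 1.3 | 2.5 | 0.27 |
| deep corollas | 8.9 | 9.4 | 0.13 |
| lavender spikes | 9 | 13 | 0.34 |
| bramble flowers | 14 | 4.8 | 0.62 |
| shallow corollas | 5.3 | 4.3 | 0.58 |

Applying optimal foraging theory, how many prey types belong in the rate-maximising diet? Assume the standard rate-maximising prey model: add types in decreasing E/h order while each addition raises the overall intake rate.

Profitabilities (E/h, J/s): bramble flowers 2.92, shallow corollas 1.23, deep corollas 0.947, lavender spikes 0.692, comfrey flowers 0.52. Add prey in this order while the next type's profitability exceeds the intake rate on those already taken.
Rate on top 1: 2.183. shallow corollas: 1.23 < 2.183 → exclude; stop.
Optimal diet: bramble flowers — 1 of 5 types.

1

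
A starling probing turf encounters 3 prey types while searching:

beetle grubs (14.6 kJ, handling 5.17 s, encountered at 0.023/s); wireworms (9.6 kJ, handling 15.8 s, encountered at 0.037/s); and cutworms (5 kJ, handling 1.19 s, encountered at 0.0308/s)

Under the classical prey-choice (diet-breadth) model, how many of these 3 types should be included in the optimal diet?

3

E/h in descending order: cutworms 4.2, beetle grubs 2.82, wireworms 0.608 kJ/s. The optimal diet is the largest prefix of this list for which every included type satisfies E_i/h_i > R on the types above it.
Rate on top 1: 0.1486. beetle grubs: 2.82 > 0.1486 → include.
Rate on top 2: 0.4239. wireworms: 0.608 > 0.4239 → include.
Optimal diet: cutworms, beetle grubs, wireworms — 3 of 3 types.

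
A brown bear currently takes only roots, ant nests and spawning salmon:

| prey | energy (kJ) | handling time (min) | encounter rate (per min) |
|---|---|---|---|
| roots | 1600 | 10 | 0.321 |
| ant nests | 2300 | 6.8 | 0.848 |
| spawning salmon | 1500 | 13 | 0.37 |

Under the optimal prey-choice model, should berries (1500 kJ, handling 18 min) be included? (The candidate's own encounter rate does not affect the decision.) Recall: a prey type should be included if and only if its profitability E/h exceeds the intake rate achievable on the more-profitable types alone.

No

Current rate: (0.321×1600 + 0.848×2300 + 0.37×1500)/(1 + 0.321×10 + 0.848×6.8 + 0.37×13) = 204.2 kJ/min.
berries: E/h = 1500/18 = 83.33 kJ/min.
83.33 < 204.2, so adding berries would lower the average — exclude it.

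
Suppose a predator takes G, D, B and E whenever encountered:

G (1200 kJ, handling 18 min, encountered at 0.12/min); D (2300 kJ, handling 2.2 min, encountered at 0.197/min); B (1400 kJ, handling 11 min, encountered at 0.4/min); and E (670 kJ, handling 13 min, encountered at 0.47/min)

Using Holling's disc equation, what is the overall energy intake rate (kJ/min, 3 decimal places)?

R = (0.12×1200 + 0.197×2300 + 0.4×1400 + 0.47×670) / (1 + 0.12×18 + 0.197×2.2 + 0.4×11 + 0.47×13) = 1472/14.1 = 104.4 kJ/min.

104.372 kJ/min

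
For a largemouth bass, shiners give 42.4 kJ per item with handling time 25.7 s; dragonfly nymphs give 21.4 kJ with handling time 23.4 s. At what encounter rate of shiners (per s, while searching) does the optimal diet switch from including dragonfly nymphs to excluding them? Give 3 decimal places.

The zero-one rule: include dragonfly nymphs iff E₂/h₂ > λE₁/(1+λh₁). Equality gives the switch point.
λE₁h₂ = E₂ + λE₂h₁ ⇒ λ = E₂/(E₁h₂ − E₂h₁) = 21.4/(992.2 − 550) = 0.0484 per s.

0.048 per s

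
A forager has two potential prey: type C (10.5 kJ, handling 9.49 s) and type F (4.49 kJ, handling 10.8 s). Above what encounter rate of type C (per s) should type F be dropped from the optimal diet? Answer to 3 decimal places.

0.063 per s

Drop type F once their profitability E₂/h₂ falls below the rate achievable on type C alone: E₂/h₂ = λE₁/(1 + λh₁).
Solve for λ: λE₁h₂ = E₂(1 + λh₁) → λ(E₁h₂ − E₂h₁) = E₂ → λ = E₂/(E₁h₂ − E₂h₁).
λ = 4.49/(10.5×10.8 − 4.49×9.49) = 4.49/70.79 = 0.06343 per s.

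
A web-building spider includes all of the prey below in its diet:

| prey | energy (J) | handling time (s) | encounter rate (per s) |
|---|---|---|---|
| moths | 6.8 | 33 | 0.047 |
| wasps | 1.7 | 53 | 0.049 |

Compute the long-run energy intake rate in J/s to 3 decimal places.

R = (0.047×6.8 + 0.049×1.7) / (1 + 0.047×33 + 0.049×53) = 0.4029/5.148 = 0.07826 J/s.

0.078 J/s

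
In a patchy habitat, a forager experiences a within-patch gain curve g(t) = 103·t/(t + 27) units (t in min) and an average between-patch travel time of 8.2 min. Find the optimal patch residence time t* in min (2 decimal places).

14.88 min

By the marginal value theorem, leave when the instantaneous gain rate g'(t) equals the habitat-wide average g(t)/(T + t).
g'(t) = 103·27/(t + 27)². Setting 103·27/(t+27)² = 103t/[(t+27)(8.2+t)] gives 27(8.2+t) = t(t+27), so t² = 27×8.2 = 221.4.
t* = √221.4 = 14.88 min.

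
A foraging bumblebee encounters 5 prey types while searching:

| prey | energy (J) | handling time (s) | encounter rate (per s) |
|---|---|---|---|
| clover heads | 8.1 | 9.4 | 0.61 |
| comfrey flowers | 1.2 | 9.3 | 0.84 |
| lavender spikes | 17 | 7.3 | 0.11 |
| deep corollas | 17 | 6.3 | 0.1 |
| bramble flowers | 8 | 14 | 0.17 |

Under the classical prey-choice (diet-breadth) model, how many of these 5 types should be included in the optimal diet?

2

Profitabilities (E/h, J/s): deep corollas 2.7, lavender spikes 2.33, clover heads 0.862, bramble flowers 0.571, comfrey flowers 0.129. Add prey in this order while the next type's profitability exceeds the intake rate on those already taken.
Rate on top 1: 1.043. lavender spikes: 2.33 > 1.043 → include.
Rate on top 2: 1.467. clover heads: 0.862 < 1.467 → exclude; stop.
Optimal diet: deep corollas, lavender spikes — 2 of 5 types.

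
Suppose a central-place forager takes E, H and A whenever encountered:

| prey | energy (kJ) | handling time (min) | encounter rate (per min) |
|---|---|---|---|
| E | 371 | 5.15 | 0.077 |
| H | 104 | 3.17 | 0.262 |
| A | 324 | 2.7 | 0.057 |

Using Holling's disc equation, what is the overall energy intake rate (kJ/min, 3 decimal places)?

31.198 kJ/min

R = (0.077×371 + 0.262×104 + 0.057×324) / (1 + 0.077×5.15 + 0.262×3.17 + 0.057×2.7) = 74.28/2.381 = 31.2 kJ/min.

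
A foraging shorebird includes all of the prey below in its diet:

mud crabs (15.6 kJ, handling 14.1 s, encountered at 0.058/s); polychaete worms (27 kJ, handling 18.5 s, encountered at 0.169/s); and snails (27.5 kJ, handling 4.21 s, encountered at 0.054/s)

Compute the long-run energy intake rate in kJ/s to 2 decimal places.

R = (0.058×15.6 + 0.169×27 + 0.054×27.5) / (1 + 0.058×14.1 + 0.169×18.5 + 0.054×4.21) = 6.953/5.172 = 1.344 kJ/s.

1.34 kJ/s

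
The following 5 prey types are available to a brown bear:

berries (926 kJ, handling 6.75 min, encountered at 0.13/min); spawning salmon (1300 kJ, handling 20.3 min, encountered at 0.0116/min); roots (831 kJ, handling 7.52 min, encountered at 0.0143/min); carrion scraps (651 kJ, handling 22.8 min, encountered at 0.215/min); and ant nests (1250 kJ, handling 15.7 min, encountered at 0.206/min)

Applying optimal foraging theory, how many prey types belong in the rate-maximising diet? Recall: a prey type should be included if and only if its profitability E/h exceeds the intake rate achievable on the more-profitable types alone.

3

Rank by E/h (kJ/min): berries 137, roots 111, ant nests 79.6, spawning salmon 64, carrion scraps 28.6. Include each in turn until the next type's E/h falls below the running intake rate.
Rate on top 1: 64.12. roots: 111 > 64.12 → include.
Rate on top 2: 66.63. ant nests: 79.6 > 66.63 → include.
Rate on top 3: 74.68. spawning salmon: 64 < 74.68 → exclude; stop.
Optimal diet: berries, roots, ant nests — 3 of 5 types.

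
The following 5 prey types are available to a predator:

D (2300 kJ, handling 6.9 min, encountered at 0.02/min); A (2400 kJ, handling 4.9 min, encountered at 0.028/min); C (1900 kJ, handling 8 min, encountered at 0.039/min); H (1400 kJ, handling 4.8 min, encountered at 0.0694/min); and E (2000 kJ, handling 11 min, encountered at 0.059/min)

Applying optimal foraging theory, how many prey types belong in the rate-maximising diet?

E/h in descending order: A 490, D 333, H 292, C 238, E 182 kJ/min. The optimal diet is the largest prefix of this list for which every included type satisfies E_i/h_i > R on the types above it.
Rate on top 1: 59.09. D: 333 > 59.09 → include.
Rate on top 2: 88.77. H: 292 > 88.77 → include.
Rate on top 3: 130.8. C: 238 > 130.8 → include.
Rate on top 4: 148.1. E: 182 > 148.1 → include.
Optimal diet: A, D, H, C, E — 5 of 5 types.

5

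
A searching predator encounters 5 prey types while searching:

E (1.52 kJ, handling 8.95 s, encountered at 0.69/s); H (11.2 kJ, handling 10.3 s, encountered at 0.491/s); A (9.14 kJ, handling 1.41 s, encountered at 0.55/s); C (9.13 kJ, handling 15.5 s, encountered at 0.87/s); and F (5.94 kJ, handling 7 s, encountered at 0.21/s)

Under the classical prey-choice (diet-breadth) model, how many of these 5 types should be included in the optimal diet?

Profitabilities (E/h, kJ/s): A 6.48, H 1.09, F 0.849, C 0.589, E 0.17. Add prey in this order while the next type's profitability exceeds the intake rate on those already taken.
Rate on top 1: 2.831. H: 1.09 < 2.831 → exclude; stop.
Optimal diet: A — 1 of 5 types.

1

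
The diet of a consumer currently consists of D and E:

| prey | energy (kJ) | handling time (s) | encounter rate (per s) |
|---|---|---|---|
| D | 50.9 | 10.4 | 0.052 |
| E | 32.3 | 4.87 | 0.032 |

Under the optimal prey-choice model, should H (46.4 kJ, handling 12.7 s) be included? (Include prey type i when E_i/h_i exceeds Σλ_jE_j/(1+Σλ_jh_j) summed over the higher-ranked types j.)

Yes

Intake rate on the current diet: R = (0.052×50.9 + 0.032×32.3) / (1 + 0.052×10.4 + 0.032×4.87) = 3.68/1.697 = 2.169 kJ/s.
H: E/h = 46.4/12.7 = 3.654 kJ/s.
Since 3.654 > R, including H increases the long-run rate.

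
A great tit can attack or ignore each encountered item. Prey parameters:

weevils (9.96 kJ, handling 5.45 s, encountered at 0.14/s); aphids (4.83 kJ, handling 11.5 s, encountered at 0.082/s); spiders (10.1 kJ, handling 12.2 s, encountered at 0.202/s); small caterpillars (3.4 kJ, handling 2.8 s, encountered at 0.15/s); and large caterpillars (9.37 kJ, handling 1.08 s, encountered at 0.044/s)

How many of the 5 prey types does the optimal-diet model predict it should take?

Rank by E/h (kJ/s): large caterpillars 8.68, weevils 1.83, small caterpillars 1.21, spiders 0.828, aphids 0.42. Include each in turn until the next type's E/h falls below the running intake rate.
Rate on top 1: 0.3936. weevils: 1.83 > 0.3936 → include.
Rate on top 2: 0.9979. small caterpillars: 1.21 > 0.9979 → include.
Rate on top 3: 1.039. spiders: 0.828 < 1.039 → exclude; stop.
Optimal diet: large caterpillars, weevils, small caterpillars — 3 of 5 types.

3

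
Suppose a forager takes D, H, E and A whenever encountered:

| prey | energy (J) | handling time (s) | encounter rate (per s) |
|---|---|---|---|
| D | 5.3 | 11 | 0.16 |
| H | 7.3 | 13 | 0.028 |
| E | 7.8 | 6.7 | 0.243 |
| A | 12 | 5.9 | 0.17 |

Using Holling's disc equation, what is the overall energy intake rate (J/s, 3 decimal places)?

0.867 J/s

Energy encountered per unit search time: 0.16×5.3 + 0.028×7.3 + 0.243×7.8 + 0.17×12 = 4.988 J/s.
Handling time per unit search time: 0.16×11 + 0.028×13 + 0.243×6.7 + 0.17×5.9 = 4.755.
Rate = 4.988/(1 + 4.755) = 0.8667 J/s.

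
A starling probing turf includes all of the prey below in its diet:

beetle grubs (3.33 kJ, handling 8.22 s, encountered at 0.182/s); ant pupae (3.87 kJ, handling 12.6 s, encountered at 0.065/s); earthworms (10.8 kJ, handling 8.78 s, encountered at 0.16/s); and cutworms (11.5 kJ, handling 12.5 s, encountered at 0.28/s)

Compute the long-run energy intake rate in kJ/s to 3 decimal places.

R = (0.182×3.33 + 0.065×3.87 + 0.16×10.8 + 0.28×11.5) / (1 + 0.182×8.22 + 0.065×12.6 + 0.16×8.78 + 0.28×12.5) = 5.806/8.22 = 0.7063 kJ/s.

0.706 kJ/s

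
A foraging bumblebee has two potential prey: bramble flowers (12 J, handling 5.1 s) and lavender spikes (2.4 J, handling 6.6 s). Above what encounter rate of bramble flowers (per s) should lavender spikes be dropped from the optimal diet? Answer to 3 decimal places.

0.036 per s

At the threshold, the rate on bramble flowers alone equals the profitability of lavender spikes: λ·12/(1 + λ·5.1) = 2.4/6.6 = 0.3636.
Rearranging, λ(12 − 0.3636×5.1) = 0.3636, so λ = 0.3636/10.15 = 0.03584 per s.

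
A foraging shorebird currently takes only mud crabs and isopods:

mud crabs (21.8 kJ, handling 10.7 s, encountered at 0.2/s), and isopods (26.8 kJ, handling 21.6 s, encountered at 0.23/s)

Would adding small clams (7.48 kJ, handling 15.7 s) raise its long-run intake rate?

Current rate: (0.2×21.8 + 0.23×26.8)/(1 + 0.2×10.7 + 0.23×21.6) = 1.298 kJ/s.
small clams: E/h = 7.48/15.7 = 0.4764 kJ/s.
Since 0.4764 < R, time spent handling small clams is better spent searching.

No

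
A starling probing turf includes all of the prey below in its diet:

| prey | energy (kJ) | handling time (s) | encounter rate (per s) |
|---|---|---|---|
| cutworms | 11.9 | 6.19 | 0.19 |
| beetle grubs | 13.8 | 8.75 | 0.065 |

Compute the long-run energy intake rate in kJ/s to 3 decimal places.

1.151 kJ/s

R = (0.19×11.9 + 0.065×13.8) / (1 + 0.19×6.19 + 0.065×8.75) = 3.158/2.745 = 1.151 kJ/s.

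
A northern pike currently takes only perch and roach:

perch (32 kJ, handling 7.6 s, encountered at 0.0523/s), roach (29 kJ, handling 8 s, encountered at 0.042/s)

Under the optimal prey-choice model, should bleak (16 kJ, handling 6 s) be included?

Intake rate on the current diet: R = (0.0523×32 + 0.042×29) / (1 + 0.0523×7.6 + 0.042×8) = 2.892/1.733 = 1.668 kJ/s.
Profitability of bleak: 16/6 = 2.667 kJ/s.
2.667 > 1.668, so adding bleak raises the average — include it.

Yes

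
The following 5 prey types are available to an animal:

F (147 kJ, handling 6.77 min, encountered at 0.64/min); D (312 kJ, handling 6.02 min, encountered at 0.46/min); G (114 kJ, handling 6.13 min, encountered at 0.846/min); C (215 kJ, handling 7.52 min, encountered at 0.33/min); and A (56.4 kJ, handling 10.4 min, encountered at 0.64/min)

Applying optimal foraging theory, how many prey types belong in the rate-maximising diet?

1

Profitabilities (E/h, kJ/min): D 51.8, C 28.6, F 21.7, G 18.6, A 5.42. Add prey in this order while the next type's profitability exceeds the intake rate on those already taken.
Rate on top 1: 38.08. C: 28.6 < 38.08 → exclude; stop.
Optimal diet: D — 1 of 5 types.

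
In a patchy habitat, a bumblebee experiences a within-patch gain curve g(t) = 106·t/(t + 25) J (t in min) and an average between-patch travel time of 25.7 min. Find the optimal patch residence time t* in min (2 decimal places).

25.35 min

Optimal t* satisfies g'(t*) = g(t*)/(T + t*).
g'(t) = 106·25/(t + 25)². Setting 106·25/(t+25)² = 106t/[(t+25)(25.7+t)] gives 25(25.7+t) = t(t+25), so t² = 25×25.7 = 642.5.
t* = √642.5 = 25.35 min.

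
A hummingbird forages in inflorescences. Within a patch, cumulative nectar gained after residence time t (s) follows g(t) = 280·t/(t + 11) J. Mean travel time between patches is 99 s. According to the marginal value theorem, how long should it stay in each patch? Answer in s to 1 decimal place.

By the marginal value theorem, leave when the instantaneous gain rate g'(t) equals the habitat-wide average g(t)/(T + t).
g'(t) = 280·11/(t + 11)². Setting 280·11/(t+11)² = 280t/[(t+11)(99+t)] gives 11(99+t) = t(t+11), so t² = 11×99 = 1089.
t* = √1089 = 33 s.

33.0 s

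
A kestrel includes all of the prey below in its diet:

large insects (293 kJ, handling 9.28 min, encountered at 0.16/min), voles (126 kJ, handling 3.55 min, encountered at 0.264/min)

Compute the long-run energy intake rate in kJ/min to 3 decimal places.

R = (0.16×293 + 0.264×126) / (1 + 0.16×9.28 + 0.264×3.55) = 80.14/3.422 = 23.42 kJ/min.

23.420 kJ/min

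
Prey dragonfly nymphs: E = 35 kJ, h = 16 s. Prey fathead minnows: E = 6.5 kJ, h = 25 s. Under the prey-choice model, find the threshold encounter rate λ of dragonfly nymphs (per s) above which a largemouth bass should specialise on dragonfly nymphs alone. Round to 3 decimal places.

At the threshold, the rate on dragonfly nymphs alone equals the profitability of fathead minnows: λ·35/(1 + λ·16) = 6.5/25 = 0.26.
Rearranging, λ(35 − 0.26×16) = 0.26, so λ = 0.26/30.84 = 0.008431 per s.

0.008 per s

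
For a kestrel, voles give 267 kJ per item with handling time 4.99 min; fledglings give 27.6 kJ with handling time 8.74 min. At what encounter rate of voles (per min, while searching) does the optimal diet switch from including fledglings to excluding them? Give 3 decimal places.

At the threshold, the rate on voles alone equals the profitability of fledglings: λ·267/(1 + λ·4.99) = 27.6/8.74 = 3.158.
Rearranging, λ(267 − 3.158×4.99) = 3.158, so λ = 3.158/251.2 = 0.01257 per min.

0.013 per min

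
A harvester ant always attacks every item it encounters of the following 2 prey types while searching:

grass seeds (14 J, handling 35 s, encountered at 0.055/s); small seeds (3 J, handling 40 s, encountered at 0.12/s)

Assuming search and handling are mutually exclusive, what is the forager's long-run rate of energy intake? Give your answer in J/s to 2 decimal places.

0.15 J/s

R = Σλ_iE_i / (1 + Σλ_ih_i)
Numerator: 0.055×14 + 0.12×3 = 1.13
Denominator: 1 + 0.055×35 + 0.12×40 = 7.725
R = 1.13/7.725 = 0.1463 J/s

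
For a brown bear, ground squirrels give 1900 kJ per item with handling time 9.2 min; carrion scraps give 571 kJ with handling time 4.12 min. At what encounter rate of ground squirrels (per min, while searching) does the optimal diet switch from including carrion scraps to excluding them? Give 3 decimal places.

0.222 per min

The zero-one rule: include carrion scraps iff E₂/h₂ > λE₁/(1+λh₁). Equality gives the switch point.
λE₁h₂ = E₂ + λE₂h₁ ⇒ λ = E₂/(E₁h₂ − E₂h₁) = 571/(7828 − 5253) = 0.2218 per min.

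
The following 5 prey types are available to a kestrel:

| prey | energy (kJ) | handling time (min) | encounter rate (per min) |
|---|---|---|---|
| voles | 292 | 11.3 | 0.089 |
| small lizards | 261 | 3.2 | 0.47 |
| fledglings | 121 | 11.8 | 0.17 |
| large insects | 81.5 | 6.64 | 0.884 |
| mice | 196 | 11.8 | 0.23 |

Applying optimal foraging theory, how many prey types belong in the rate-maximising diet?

E/h in descending order: small lizards 81.6, voles 25.8, mice 16.6, large insects 12.3, fledglings 10.3 kJ/min. The optimal diet is the largest prefix of this list for which every included type satisfies E_i/h_i > R on the types above it.
Rate on top 1: 48.99. voles: 25.8 < 48.99 → exclude; stop.
Optimal diet: small lizards — 1 of 5 types.

1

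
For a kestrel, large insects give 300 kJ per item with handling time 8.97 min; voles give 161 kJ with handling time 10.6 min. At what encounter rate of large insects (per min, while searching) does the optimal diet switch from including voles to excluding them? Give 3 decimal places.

0.093 per min

Drop voles once their profitability E₂/h₂ falls below the rate achievable on large insects alone: E₂/h₂ = λE₁/(1 + λh₁).
Solve for λ: λE₁h₂ = E₂(1 + λh₁) → λ(E₁h₂ − E₂h₁) = E₂ → λ = E₂/(E₁h₂ − E₂h₁).
λ = 161/(300×10.6 − 161×8.97) = 161/1736 = 0.09275 per min.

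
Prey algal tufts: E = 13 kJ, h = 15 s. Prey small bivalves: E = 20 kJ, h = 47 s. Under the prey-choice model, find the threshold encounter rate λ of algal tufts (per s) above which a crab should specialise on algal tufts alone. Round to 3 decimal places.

At the threshold, the rate on algal tufts alone equals the profitability of small bivalves: λ·13/(1 + λ·15) = 20/47 = 0.4255.
Rearranging, λ(13 − 0.4255×15) = 0.4255, so λ = 0.4255/6.617 = 0.06431 per s.

0.064 per s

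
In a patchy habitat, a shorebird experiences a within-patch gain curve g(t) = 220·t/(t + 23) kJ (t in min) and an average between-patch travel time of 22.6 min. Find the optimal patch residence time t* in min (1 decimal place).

By the marginal value theorem, leave when the instantaneous gain rate g'(t) equals the habitat-wide average g(t)/(T + t).
g'(t) = 220·23/(t + 23)². Setting 220·23/(t+23)² = 220t/[(t+23)(22.6+t)] gives 23(22.6+t) = t(t+23), so t² = 23×22.6 = 519.8.
t* = √519.8 = 22.8 min.

22.8 min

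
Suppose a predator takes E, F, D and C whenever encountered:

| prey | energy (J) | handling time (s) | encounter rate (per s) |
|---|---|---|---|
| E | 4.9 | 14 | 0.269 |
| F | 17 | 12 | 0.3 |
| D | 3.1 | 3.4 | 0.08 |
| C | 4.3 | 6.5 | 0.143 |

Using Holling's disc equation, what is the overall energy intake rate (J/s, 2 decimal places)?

0.76 J/s

R = (0.269×4.9 + 0.3×17 + 0.08×3.1 + 0.143×4.3) / (1 + 0.269×14 + 0.3×12 + 0.08×3.4 + 0.143×6.5) = 7.281/9.567 = 0.761 J/s.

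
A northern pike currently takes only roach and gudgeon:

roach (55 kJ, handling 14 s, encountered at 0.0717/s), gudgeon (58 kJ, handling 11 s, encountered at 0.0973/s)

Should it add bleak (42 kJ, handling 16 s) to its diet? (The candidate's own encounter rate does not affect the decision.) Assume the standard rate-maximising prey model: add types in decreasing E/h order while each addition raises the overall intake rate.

Intake rate on the current diet: R = (0.0717×55 + 0.0973×58) / (1 + 0.0717×14 + 0.0973×11) = 9.587/3.074 = 3.119 kJ/s.
Profitability of bleak: 42/16 = 2.625 kJ/s.
Since 2.625 < R, time spent handling bleak is better spent searching.

No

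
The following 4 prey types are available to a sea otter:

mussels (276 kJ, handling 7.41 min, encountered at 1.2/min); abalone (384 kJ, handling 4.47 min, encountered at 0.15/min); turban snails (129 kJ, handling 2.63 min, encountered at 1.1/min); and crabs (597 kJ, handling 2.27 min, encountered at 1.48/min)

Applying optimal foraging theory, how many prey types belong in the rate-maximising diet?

Rank by E/h (kJ/min): crabs 263, abalone 85.9, turban snails 49, mussels 37.2. Include each in turn until the next type's E/h falls below the running intake rate.
Rate on top 1: 202.7. abalone: 85.9 < 202.7 → exclude; stop.
Optimal diet: crabs — 1 of 4 types.

1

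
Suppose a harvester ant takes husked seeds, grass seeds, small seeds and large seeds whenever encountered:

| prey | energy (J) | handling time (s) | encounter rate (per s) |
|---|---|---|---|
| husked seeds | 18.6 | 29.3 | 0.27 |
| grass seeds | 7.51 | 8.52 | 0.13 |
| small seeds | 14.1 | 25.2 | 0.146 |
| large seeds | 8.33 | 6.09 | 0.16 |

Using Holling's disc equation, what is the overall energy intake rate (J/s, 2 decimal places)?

0.64 J/s

Energy encountered per unit search time: 0.27×18.6 + 0.13×7.51 + 0.146×14.1 + 0.16×8.33 = 9.39 J/s.
Handling time per unit search time: 0.27×29.3 + 0.13×8.52 + 0.146×25.2 + 0.16×6.09 = 13.67.
Rate = 9.39/(1 + 13.67) = 0.64 J/s.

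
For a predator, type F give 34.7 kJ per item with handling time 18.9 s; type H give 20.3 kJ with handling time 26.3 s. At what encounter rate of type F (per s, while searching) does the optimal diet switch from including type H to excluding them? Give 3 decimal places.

The zero-one rule: include type H iff E₂/h₂ > λE₁/(1+λh₁). Equality gives the switch point.
λE₁h₂ = E₂ + λE₂h₁ ⇒ λ = E₂/(E₁h₂ − E₂h₁) = 20.3/(912.6 − 383.7) = 0.03838 per s.

0.038 per s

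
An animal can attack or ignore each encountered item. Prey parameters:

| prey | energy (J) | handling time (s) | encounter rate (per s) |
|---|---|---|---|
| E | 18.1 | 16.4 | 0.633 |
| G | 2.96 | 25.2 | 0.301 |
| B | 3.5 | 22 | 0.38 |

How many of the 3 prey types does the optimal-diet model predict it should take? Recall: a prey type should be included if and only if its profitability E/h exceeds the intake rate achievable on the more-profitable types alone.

E/h in descending order: E 1.1, B 0.159, G 0.117 J/s. The optimal diet is the largest prefix of this list for which every included type satisfies E_i/h_i > R on the types above it.
Rate on top 1: 1.007. B: 0.159 < 1.007 → exclude; stop.
Optimal diet: E — 1 of 3 types.

1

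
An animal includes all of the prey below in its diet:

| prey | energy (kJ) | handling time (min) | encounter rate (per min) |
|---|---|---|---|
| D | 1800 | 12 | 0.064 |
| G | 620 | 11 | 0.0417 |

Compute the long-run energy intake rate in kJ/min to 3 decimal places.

R = (0.064×1800 + 0.0417×620) / (1 + 0.064×12 + 0.0417×11) = 141.1/2.227 = 63.35 kJ/min.

63.347 kJ/min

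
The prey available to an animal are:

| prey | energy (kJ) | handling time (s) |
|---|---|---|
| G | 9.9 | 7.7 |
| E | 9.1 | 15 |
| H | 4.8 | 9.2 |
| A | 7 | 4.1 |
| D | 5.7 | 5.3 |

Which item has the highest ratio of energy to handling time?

A

In descending order of E/h:
A: 7/4.1 = 1.71 kJ/s
G: 9.9/7.7 = 1.29 kJ/s
D: 5.7/5.3 = 1.08 kJ/s
E: 9.1/15 = 0.607 kJ/s
H: 4.8/9.2 = 0.522 kJ/s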